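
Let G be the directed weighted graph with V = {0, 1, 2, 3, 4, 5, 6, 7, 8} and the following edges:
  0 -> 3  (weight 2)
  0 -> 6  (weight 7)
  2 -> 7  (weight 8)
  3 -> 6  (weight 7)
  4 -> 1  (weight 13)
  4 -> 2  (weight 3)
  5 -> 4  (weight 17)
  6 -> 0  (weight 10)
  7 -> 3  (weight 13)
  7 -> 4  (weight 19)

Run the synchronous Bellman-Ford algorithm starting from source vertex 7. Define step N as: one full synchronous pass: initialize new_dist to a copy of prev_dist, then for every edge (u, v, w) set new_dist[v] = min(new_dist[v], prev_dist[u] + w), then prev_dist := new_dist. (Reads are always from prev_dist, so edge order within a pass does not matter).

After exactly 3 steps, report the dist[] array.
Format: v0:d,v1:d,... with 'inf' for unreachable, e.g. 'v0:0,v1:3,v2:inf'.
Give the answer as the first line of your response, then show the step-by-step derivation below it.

v0:30,v1:32,v2:22,v3:13,v4:19,v5:inf,v6:20,v7:0,v8:inf

step 1: dist = v0:inf,v1:inf,v2:inf,v3:13,v4:19,v5:inf,v6:inf,v7:0,v8:inf
step 2: dist = v0:inf,v1:32,v2:22,v3:13,v4:19,v5:inf,v6:20,v7:0,v8:inf
step 3: dist = v0:30,v1:32,v2:22,v3:13,v4:19,v5:inf,v6:20,v7:0,v8:inf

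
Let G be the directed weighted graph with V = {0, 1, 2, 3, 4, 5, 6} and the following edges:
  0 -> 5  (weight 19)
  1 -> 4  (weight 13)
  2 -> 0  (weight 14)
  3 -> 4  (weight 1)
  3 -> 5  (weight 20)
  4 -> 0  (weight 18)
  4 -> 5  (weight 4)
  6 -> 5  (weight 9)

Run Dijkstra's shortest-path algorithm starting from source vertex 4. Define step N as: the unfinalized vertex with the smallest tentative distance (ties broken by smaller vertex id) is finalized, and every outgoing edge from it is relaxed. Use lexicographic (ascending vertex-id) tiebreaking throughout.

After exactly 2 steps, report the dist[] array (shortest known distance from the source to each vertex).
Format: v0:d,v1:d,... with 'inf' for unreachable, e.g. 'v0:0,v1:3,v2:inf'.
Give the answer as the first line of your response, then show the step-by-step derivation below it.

v0:18,v1:inf,v2:inf,v3:inf,v4:0,v5:4,v6:inf

step 1: dist = v0:18,v1:inf,v2:inf,v3:inf,v4:0,v5:4,v6:inf
step 2: dist = v0:18,v1:inf,v2:inf,v3:inf,v4:0,v5:4,v6:inf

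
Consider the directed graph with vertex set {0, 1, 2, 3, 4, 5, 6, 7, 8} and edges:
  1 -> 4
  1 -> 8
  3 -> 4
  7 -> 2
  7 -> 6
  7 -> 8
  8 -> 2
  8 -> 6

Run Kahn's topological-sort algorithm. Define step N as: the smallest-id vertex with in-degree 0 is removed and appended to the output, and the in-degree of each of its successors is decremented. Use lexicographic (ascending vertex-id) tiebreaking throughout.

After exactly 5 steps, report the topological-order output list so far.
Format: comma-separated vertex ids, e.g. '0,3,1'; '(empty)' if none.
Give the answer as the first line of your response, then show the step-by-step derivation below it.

0,1,3,4,5

step 1: output 0; order=[0]; indeg=(0,0,2,0,2,0,2,0,2)
step 2: output 1; order=[0,1]; indeg=(0,0,2,0,1,0,2,0,1)
step 3: output 3; order=[0,1,3]; indeg=(0,0,2,0,0,0,2,0,1)
step 4: output 4; order=[0,1,3,4]; indeg=(0,0,2,0,0,0,2,0,1)
step 5: output 5; order=[0,1,3,4,5]; indeg=(0,0,2,0,0,0,2,0,1)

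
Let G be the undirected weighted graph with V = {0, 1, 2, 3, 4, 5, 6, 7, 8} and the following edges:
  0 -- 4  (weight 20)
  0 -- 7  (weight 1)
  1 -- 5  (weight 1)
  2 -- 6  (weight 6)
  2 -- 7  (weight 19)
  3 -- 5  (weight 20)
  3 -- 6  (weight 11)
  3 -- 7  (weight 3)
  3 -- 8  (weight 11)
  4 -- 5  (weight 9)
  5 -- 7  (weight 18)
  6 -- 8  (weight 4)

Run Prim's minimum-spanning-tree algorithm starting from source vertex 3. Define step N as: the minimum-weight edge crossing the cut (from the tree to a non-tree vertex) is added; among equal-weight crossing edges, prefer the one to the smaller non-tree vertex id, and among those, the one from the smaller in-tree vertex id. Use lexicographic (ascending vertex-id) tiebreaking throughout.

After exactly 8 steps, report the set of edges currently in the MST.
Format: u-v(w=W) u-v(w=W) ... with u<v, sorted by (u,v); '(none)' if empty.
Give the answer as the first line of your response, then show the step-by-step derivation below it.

0-7(w=1) 1-5(w=1) 2-6(w=6) 3-6(w=11) 3-7(w=3) 4-5(w=9) 5-7(w=18) 6-8(w=4)

step 1: add edge 3-7 (w=3); MST = {3-7(w=3)}
step 2: add edge 0-7 (w=1); MST = {0-7(w=1) 3-7(w=3)}
step 3: add edge 3-6 (w=11); MST = {0-7(w=1) 3-6(w=11) 3-7(w=3)}
step 4: add edge 6-8 (w=4); MST = {0-7(w=1) 3-6(w=11) 3-7(w=3) 6-8(w=4)}
step 5: add edge 2-6 (w=6); MST = {0-7(w=1) 2-6(w=6) 3-6(w=11) 3-7(w=3) 6-8(w=4)}
step 6: add edge 5-7 (w=18); MST = {0-7(w=1) 2-6(w=6) 3-6(w=11) 3-7(w=3) 5-7(w=18) 6-8(w=4)}
step 7: add edge 1-5 (w=1); MST = {0-7(w=1) 1-5(w=1) 2-6(w=6) 3-6(w=11) 3-7(w=3) 5-7(w=18) 6-8(w=4)}
step 8: add edge 4-5 (w=9); MST = {0-7(w=1) 1-5(w=1) 2-6(w=6) 3-6(w=11) 3-7(w=3) 4-5(w=9) 5-7(w=18) 6-8(w=4)}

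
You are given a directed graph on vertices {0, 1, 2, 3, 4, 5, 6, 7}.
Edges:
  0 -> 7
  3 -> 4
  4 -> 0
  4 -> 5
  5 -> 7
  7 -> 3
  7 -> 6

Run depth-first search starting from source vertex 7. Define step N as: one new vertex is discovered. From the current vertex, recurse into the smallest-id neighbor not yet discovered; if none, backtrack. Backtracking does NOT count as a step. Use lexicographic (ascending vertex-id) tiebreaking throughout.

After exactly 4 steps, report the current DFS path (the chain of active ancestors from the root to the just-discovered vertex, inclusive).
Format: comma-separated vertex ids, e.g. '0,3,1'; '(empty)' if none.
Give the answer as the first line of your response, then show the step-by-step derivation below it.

7,3,4,0

step 1: discover 7; path=7; order=7
step 2: discover 3; path=7>3; order=7,3
step 3: discover 4; path=7>3>4; order=7,3,4
step 4: discover 0; path=7>3>4>0; order=7,3,4,0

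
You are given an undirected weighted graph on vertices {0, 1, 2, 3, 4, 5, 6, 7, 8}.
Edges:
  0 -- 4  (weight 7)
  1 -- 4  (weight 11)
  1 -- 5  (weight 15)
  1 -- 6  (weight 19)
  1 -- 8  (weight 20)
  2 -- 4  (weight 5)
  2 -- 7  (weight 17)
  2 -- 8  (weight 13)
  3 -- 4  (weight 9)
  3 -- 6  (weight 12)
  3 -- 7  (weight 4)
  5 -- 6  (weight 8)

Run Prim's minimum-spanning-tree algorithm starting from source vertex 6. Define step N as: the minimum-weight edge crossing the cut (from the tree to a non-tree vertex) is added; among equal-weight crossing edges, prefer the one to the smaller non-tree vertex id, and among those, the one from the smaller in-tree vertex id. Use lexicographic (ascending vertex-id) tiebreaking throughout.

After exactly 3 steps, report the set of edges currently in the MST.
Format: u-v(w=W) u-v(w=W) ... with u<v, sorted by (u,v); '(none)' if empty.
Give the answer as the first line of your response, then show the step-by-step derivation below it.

3-6(w=12) 3-7(w=4) 5-6(w=8)

step 1: add edge 5-6 (w=8); MST = {5-6(w=8)}
step 2: add edge 3-6 (w=12); MST = {3-6(w=12) 5-6(w=8)}
step 3: add edge 3-7 (w=4); MST = {3-6(w=12) 3-7(w=4) 5-6(w=8)}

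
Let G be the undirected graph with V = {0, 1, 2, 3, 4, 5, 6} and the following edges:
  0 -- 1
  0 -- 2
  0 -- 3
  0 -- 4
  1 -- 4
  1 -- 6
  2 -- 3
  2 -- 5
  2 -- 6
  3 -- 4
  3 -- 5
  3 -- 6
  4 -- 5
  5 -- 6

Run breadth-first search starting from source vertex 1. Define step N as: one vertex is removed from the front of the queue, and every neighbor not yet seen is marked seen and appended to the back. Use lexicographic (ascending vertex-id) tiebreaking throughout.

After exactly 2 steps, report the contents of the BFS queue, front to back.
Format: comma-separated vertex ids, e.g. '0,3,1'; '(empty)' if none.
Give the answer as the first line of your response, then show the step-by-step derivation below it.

4,6,2,3

step 1: dequeue 1; queue=[0,4,6]; order=1
step 2: dequeue 0; queue=[4,6,2,3]; order=1,0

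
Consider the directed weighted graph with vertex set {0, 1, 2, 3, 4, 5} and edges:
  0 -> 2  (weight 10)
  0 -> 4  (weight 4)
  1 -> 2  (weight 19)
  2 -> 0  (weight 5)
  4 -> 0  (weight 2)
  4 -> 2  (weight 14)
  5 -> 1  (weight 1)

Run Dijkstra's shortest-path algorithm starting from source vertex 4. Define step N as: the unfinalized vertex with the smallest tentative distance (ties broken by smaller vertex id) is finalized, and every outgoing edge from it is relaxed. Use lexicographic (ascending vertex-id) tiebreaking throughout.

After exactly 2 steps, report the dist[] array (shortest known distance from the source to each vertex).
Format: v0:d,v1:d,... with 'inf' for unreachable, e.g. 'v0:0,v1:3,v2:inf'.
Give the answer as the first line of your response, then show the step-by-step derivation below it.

v0:2,v1:inf,v2:12,v3:inf,v4:0,v5:inf

step 1: dist = v0:2,v1:inf,v2:14,v3:inf,v4:0,v5:inf
step 2: dist = v0:2,v1:inf,v2:12,v3:inf,v4:0,v5:inf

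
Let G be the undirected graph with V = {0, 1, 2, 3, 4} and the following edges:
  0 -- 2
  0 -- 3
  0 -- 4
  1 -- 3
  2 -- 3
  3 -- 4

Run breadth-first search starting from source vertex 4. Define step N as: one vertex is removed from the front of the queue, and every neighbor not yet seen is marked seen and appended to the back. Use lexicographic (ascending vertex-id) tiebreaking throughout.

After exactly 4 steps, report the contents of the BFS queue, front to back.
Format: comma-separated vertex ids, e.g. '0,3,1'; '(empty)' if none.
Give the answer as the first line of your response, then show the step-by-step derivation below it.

1

step 1: dequeue 4; queue=[0,3]; order=4
step 2: dequeue 0; queue=[3,2]; order=4,0
step 3: dequeue 3; queue=[2,1]; order=4,0,3
step 4: dequeue 2; queue=[1]; order=4,0,3,2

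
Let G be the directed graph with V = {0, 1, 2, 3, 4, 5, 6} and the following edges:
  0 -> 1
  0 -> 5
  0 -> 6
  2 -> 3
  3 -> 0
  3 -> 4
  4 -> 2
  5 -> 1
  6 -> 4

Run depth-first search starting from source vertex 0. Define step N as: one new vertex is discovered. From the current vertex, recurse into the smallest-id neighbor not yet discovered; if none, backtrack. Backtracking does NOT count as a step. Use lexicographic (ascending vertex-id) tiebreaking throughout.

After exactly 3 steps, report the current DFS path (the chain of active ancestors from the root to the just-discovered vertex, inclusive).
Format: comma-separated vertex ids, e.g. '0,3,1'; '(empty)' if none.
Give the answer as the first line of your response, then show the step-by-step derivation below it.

0,5

step 1: discover 0; path=0; order=0
step 2: discover 1; path=0>1; order=0,1
step 3: discover 5; path=0>5; order=0,1,5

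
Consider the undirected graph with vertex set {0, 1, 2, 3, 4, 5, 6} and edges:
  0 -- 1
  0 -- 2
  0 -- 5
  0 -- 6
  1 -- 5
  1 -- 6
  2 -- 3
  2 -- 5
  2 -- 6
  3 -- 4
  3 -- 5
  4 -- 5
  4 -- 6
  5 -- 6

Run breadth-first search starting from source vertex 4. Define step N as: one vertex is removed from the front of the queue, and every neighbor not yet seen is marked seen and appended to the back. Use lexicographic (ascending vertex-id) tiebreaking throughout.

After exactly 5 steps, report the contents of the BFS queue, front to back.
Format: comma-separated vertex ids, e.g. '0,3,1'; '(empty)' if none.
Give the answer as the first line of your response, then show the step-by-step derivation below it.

0,1

step 1: dequeue 4; queue=[3,5,6]; order=4
step 2: dequeue 3; queue=[5,6,2]; order=4,3
step 3: dequeue 5; queue=[6,2,0,1]; order=4,3,5
step 4: dequeue 6; queue=[2,0,1]; order=4,3,5,6
step 5: dequeue 2; queue=[0,1]; order=4,3,5,6,2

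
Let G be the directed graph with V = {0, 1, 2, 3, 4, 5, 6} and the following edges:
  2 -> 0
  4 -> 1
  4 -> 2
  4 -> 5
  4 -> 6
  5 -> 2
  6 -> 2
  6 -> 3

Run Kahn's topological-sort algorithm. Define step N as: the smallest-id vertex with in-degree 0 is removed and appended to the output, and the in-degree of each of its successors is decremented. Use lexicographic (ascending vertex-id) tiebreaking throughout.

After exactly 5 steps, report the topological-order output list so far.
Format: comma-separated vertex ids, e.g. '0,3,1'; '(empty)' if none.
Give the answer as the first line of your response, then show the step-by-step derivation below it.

4,1,5,6,2

step 1: output 4; order=[4]; indeg=(1,0,2,1,0,0,0)
step 2: output 1; order=[4,1]; indeg=(1,0,2,1,0,0,0)
step 3: output 5; order=[4,1,5]; indeg=(1,0,1,1,0,0,0)
step 4: output 6; order=[4,1,5,6]; indeg=(1,0,0,0,0,0,0)
step 5: output 2; order=[4,1,5,6,2]; indeg=(0,0,0,0,0,0,0)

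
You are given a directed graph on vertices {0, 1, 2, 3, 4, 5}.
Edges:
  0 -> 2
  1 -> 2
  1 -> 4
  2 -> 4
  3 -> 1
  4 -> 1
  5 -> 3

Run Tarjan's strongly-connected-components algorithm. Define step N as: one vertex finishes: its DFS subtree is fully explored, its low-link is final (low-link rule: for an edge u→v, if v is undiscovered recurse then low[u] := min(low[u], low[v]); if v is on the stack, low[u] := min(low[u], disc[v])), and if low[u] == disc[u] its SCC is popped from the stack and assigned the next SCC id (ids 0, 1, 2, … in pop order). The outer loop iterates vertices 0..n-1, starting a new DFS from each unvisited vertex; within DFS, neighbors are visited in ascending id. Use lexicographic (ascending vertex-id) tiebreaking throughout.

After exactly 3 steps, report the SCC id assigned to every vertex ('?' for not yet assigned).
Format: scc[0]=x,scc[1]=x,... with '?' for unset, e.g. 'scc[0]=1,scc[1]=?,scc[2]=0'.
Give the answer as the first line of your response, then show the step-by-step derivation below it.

scc[0]=?,scc[1]=0,scc[2]=0,scc[3]=?,scc[4]=0,scc[5]=?

step 1: low=(low[0]=0,low[1]=1,low[2]=1,low[3]=?,low[4]=2,low[5]=?); scc=(scc[0]=?,scc[1]=?,scc[2]=?,scc[3]=?,scc[4]=?,scc[5]=?)
step 2: low=(low[0]=0,low[1]=1,low[2]=1,low[3]=?,low[4]=1,low[5]=?); scc=(scc[0]=?,scc[1]=?,scc[2]=?,scc[3]=?,scc[4]=?,scc[5]=?)
step 3: low=(low[0]=0,low[1]=1,low[2]=1,low[3]=?,low[4]=1,low[5]=?); scc=(scc[0]=?,scc[1]=0,scc[2]=0,scc[3]=?,scc[4]=0,scc[5]=?)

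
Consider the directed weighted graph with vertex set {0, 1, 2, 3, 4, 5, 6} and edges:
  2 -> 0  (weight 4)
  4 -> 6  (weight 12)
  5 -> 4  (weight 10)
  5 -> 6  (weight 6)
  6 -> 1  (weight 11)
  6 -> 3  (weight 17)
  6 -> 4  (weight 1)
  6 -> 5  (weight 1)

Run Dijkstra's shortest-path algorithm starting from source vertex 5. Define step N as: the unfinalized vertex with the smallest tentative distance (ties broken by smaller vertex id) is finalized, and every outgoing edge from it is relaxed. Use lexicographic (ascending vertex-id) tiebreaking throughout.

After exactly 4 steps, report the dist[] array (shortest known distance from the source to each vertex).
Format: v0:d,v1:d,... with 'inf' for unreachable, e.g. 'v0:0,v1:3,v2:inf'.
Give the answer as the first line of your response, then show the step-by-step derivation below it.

v0:inf,v1:17,v2:inf,v3:23,v4:7,v5:0,v6:6

step 1: dist = v0:inf,v1:inf,v2:inf,v3:inf,v4:10,v5:0,v6:6
step 2: dist = v0:inf,v1:17,v2:inf,v3:23,v4:7,v5:0,v6:6
step 3: dist = v0:inf,v1:17,v2:inf,v3:23,v4:7,v5:0,v6:6
step 4: dist = v0:inf,v1:17,v2:inf,v3:23,v4:7,v5:0,v6:6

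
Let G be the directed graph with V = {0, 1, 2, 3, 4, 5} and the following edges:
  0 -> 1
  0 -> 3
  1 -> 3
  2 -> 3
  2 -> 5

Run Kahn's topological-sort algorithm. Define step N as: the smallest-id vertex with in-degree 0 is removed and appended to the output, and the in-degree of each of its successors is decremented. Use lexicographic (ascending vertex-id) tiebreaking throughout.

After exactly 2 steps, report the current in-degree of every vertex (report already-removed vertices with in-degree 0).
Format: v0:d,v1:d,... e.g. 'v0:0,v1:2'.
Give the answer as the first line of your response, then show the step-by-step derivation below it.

v0:0,v1:0,v2:0,v3:1,v4:0,v5:1

step 1: output 0; order=[0]; indeg=(0,0,0,2,0,1)
step 2: output 1; order=[0,1]; indeg=(0,0,0,1,0,1)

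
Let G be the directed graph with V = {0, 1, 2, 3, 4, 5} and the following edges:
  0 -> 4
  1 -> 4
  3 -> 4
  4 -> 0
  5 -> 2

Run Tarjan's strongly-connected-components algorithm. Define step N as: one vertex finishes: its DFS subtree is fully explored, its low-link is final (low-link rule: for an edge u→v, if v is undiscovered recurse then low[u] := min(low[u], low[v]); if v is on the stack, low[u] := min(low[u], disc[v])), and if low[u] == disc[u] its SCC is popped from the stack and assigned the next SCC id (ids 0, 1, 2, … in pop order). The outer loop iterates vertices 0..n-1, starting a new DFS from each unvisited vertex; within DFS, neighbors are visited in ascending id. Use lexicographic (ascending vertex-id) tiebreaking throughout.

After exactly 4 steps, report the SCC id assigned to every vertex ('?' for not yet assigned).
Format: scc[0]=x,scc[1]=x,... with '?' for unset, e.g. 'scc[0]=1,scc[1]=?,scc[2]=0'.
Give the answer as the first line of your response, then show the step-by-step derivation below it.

scc[0]=0,scc[1]=1,scc[2]=2,scc[3]=?,scc[4]=0,scc[5]=?

step 1: low=(low[0]=0,low[1]=?,low[2]=?,low[3]=?,low[4]=0,low[5]=?); scc=(scc[0]=?,scc[1]=?,scc[2]=?,scc[3]=?,scc[4]=?,scc[5]=?)
step 2: low=(low[0]=0,low[1]=?,low[2]=?,low[3]=?,low[4]=0,low[5]=?); scc=(scc[0]=0,scc[1]=?,scc[2]=?,scc[3]=?,scc[4]=0,scc[5]=?)
step 3: low=(low[0]=0,low[1]=2,low[2]=?,low[3]=?,low[4]=0,low[5]=?); scc=(scc[0]=0,scc[1]=1,scc[2]=?,scc[3]=?,scc[4]=0,scc[5]=?)
step 4: low=(low[0]=0,low[1]=2,low[2]=3,low[3]=?,low[4]=0,low[5]=?); scc=(scc[0]=0,scc[1]=1,scc[2]=2,scc[3]=?,scc[4]=0,scc[5]=?)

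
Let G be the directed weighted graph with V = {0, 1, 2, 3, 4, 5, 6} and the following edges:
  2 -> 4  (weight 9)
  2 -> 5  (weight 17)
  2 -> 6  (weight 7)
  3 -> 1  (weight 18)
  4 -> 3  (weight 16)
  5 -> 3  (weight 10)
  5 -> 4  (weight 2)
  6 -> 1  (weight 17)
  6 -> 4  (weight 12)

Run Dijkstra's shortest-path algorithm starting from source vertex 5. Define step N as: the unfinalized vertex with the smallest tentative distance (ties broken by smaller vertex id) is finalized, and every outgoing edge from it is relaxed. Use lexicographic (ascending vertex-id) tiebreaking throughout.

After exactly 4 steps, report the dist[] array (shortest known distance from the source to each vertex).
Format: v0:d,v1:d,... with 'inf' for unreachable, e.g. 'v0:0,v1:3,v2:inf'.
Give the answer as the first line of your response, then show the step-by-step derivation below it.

v0:inf,v1:28,v2:inf,v3:10,v4:2,v5:0,v6:inf

step 1: dist = v0:inf,v1:inf,v2:inf,v3:10,v4:2,v5:0,v6:inf
step 2: dist = v0:inf,v1:inf,v2:inf,v3:10,v4:2,v5:0,v6:inf
step 3: dist = v0:inf,v1:28,v2:inf,v3:10,v4:2,v5:0,v6:inf
step 4: dist = v0:inf,v1:28,v2:inf,v3:10,v4:2,v5:0,v6:inf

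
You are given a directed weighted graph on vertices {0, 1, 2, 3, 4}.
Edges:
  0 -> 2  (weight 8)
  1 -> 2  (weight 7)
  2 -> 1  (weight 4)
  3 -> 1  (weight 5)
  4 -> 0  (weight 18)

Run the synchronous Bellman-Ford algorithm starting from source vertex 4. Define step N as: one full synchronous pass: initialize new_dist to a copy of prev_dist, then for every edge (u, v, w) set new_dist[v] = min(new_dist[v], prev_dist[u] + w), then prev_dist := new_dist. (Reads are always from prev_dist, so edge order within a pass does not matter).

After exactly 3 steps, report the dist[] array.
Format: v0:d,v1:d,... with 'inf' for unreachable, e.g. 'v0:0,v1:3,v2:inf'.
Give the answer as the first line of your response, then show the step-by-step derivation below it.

v0:18,v1:30,v2:26,v3:inf,v4:0

step 1: dist = v0:18,v1:inf,v2:inf,v3:inf,v4:0
step 2: dist = v0:18,v1:inf,v2:26,v3:inf,v4:0
step 3: dist = v0:18,v1:30,v2:26,v3:inf,v4:0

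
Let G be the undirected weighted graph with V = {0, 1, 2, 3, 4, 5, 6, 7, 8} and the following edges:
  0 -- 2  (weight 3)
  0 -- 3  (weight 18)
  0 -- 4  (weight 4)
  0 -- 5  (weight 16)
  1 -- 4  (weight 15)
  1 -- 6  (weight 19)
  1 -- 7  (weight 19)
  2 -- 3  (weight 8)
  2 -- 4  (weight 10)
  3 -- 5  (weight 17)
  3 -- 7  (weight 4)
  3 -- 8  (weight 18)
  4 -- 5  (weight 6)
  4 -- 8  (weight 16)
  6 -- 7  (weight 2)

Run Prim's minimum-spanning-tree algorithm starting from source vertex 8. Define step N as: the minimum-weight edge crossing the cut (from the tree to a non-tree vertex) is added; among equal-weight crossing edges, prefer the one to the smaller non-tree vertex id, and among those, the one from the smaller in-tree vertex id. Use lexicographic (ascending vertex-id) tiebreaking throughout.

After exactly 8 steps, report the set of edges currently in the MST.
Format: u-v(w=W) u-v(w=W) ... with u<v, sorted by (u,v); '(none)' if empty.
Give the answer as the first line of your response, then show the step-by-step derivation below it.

0-2(w=3) 0-4(w=4) 1-4(w=15) 2-3(w=8) 3-7(w=4) 4-5(w=6) 4-8(w=16) 6-7(w=2)

step 1: add edge 4-8 (w=16); MST = {4-8(w=16)}
step 2: add edge 0-4 (w=4); MST = {0-4(w=4) 4-8(w=16)}
step 3: add edge 0-2 (w=3); MST = {0-2(w=3) 0-4(w=4) 4-8(w=16)}
step 4: add edge 4-5 (w=6); MST = {0-2(w=3) 0-4(w=4) 4-5(w=6) 4-8(w=16)}
step 5: add edge 2-3 (w=8); MST = {0-2(w=3) 0-4(w=4) 2-3(w=8) 4-5(w=6) 4-8(w=16)}
step 6: add edge 3-7 (w=4); MST = {0-2(w=3) 0-4(w=4) 2-3(w=8) 3-7(w=4) 4-5(w=6) 4-8(w=16)}
step 7: add edge 6-7 (w=2); MST = {0-2(w=3) 0-4(w=4) 2-3(w=8) 3-7(w=4) 4-5(w=6) 4-8(w=16) 6-7(w=2)}
step 8: add edge 1-4 (w=15); MST = {0-2(w=3) 0-4(w=4) 1-4(w=15) 2-3(w=8) 3-7(w=4) 4-5(w=6) 4-8(w=16) 6-7(w=2)}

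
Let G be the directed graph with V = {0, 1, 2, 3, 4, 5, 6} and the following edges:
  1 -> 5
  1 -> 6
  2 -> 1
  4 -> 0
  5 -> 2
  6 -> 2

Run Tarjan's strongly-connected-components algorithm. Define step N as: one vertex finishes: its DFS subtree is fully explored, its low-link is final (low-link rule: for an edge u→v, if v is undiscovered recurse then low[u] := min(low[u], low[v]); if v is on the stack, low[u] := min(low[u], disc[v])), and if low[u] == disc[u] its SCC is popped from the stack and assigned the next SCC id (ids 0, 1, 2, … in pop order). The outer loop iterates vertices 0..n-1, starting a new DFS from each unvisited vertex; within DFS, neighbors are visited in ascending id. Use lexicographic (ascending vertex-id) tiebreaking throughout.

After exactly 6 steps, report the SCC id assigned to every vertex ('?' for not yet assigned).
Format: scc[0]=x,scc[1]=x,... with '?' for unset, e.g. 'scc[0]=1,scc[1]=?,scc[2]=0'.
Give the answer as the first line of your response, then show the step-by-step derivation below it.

scc[0]=0,scc[1]=1,scc[2]=1,scc[3]=2,scc[4]=?,scc[5]=1,scc[6]=1

step 1: low=(low[0]=0,low[1]=?,low[2]=?,low[3]=?,low[4]=?,low[5]=?,low[6]=?); scc=(scc[0]=0,scc[1]=?,scc[2]=?,scc[3]=?,scc[4]=?,scc[5]=?,scc[6]=?)
step 2: low=(low[0]=0,low[1]=1,low[2]=1,low[3]=?,low[4]=?,low[5]=2,low[6]=?); scc=(scc[0]=0,scc[1]=?,scc[2]=?,scc[3]=?,scc[4]=?,scc[5]=?,scc[6]=?)
step 3: low=(low[0]=0,low[1]=1,low[2]=1,low[3]=?,low[4]=?,low[5]=1,low[6]=?); scc=(scc[0]=0,scc[1]=?,scc[2]=?,scc[3]=?,scc[4]=?,scc[5]=?,scc[6]=?)
step 4: low=(low[0]=0,low[1]=1,low[2]=1,low[3]=?,low[4]=?,low[5]=1,low[6]=3); scc=(scc[0]=0,scc[1]=?,scc[2]=?,scc[3]=?,scc[4]=?,scc[5]=?,scc[6]=?)
step 5: low=(low[0]=0,low[1]=1,low[2]=1,low[3]=?,low[4]=?,low[5]=1,low[6]=3); scc=(scc[0]=0,scc[1]=1,scc[2]=1,scc[3]=?,scc[4]=?,scc[5]=1,scc[6]=1)
step 6: low=(low[0]=0,low[1]=1,low[2]=1,low[3]=5,low[4]=?,low[5]=1,low[6]=3); scc=(scc[0]=0,scc[1]=1,scc[2]=1,scc[3]=2,scc[4]=?,scc[5]=1,scc[6]=1)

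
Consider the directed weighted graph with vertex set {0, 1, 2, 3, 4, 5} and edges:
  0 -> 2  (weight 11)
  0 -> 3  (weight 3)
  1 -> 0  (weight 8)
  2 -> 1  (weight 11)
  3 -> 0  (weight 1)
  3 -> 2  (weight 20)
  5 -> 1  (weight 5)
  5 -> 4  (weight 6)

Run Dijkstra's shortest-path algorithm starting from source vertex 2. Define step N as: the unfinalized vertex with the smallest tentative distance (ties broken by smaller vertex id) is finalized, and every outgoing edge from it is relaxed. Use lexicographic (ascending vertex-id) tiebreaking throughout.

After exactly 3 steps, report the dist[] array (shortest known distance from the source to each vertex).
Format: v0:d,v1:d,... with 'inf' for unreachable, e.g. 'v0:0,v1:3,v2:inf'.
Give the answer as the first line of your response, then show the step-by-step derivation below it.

v0:19,v1:11,v2:0,v3:22,v4:inf,v5:inf

step 1: dist = v0:inf,v1:11,v2:0,v3:inf,v4:inf,v5:inf
step 2: dist = v0:19,v1:11,v2:0,v3:inf,v4:inf,v5:inf
step 3: dist = v0:19,v1:11,v2:0,v3:22,v4:inf,v5:inf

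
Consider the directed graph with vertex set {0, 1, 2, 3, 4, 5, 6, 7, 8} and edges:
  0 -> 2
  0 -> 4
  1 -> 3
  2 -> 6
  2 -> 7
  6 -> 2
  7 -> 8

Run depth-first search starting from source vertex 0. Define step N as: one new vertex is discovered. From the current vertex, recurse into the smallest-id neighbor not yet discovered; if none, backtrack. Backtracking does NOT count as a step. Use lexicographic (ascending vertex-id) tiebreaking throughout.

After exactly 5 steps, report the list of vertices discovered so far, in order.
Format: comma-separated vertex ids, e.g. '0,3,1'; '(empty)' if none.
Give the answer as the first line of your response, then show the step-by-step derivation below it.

0,2,6,7,8

step 1: discover 0; path=0; order=0
step 2: discover 2; path=0>2; order=0,2
step 3: discover 6; path=0>2>6; order=0,2,6
step 4: discover 7; path=0>2>7; order=0,2,6,7
step 5: discover 8; path=0>2>7>8; order=0,2,6,7,8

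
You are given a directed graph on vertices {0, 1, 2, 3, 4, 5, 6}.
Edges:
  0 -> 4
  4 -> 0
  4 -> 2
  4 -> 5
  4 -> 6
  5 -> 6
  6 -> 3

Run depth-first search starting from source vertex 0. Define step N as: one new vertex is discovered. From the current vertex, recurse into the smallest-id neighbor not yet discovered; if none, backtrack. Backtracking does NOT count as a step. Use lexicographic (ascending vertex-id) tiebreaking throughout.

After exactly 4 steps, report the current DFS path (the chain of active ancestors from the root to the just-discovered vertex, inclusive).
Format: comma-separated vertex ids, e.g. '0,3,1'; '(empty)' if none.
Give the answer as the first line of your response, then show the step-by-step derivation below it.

0,4,5

step 1: discover 0; path=0; order=0
step 2: discover 4; path=0>4; order=0,4
step 3: discover 2; path=0>4>2; order=0,4,2
step 4: discover 5; path=0>4>5; order=0,4,2,5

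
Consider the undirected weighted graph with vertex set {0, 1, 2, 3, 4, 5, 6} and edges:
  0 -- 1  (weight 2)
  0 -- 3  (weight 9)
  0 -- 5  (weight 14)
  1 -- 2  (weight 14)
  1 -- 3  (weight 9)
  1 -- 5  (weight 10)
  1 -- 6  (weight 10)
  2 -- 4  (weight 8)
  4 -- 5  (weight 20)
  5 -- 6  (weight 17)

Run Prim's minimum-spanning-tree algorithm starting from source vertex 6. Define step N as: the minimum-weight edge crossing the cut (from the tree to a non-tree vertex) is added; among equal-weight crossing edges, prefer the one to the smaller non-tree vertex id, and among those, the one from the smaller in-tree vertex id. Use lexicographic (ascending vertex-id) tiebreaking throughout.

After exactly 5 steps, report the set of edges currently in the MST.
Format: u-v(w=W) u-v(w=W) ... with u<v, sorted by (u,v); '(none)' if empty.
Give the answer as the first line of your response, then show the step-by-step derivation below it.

0-1(w=2) 0-3(w=9) 1-2(w=14) 1-5(w=10) 1-6(w=10)

step 1: add edge 1-6 (w=10); MST = {1-6(w=10)}
step 2: add edge 0-1 (w=2); MST = {0-1(w=2) 1-6(w=10)}
step 3: add edge 0-3 (w=9); MST = {0-1(w=2) 0-3(w=9) 1-6(w=10)}
step 4: add edge 1-5 (w=10); MST = {0-1(w=2) 0-3(w=9) 1-5(w=10) 1-6(w=10)}
step 5: add edge 1-2 (w=14); MST = {0-1(w=2) 0-3(w=9) 1-2(w=14) 1-5(w=10) 1-6(w=10)}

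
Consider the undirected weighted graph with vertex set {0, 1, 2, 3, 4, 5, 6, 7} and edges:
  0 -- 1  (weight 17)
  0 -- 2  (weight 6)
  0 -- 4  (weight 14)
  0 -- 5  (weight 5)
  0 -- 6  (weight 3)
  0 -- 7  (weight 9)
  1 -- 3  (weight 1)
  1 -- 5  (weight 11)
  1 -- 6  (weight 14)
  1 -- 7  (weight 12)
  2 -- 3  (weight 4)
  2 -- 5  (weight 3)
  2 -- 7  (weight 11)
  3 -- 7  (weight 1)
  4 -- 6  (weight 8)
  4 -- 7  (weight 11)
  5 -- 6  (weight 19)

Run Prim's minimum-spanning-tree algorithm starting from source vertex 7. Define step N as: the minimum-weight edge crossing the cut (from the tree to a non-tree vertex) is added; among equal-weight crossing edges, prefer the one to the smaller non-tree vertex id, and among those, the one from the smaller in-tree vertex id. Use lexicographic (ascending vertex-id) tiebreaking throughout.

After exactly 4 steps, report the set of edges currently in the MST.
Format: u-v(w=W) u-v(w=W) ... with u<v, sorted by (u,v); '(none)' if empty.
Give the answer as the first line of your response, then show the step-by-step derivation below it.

1-3(w=1) 2-3(w=4) 2-5(w=3) 3-7(w=1)

step 1: add edge 3-7 (w=1); MST = {3-7(w=1)}
step 2: add edge 1-3 (w=1); MST = {1-3(w=1) 3-7(w=1)}
step 3: add edge 2-3 (w=4); MST = {1-3(w=1) 2-3(w=4) 3-7(w=1)}
step 4: add edge 2-5 (w=3); MST = {1-3(w=1) 2-3(w=4) 2-5(w=3) 3-7(w=1)}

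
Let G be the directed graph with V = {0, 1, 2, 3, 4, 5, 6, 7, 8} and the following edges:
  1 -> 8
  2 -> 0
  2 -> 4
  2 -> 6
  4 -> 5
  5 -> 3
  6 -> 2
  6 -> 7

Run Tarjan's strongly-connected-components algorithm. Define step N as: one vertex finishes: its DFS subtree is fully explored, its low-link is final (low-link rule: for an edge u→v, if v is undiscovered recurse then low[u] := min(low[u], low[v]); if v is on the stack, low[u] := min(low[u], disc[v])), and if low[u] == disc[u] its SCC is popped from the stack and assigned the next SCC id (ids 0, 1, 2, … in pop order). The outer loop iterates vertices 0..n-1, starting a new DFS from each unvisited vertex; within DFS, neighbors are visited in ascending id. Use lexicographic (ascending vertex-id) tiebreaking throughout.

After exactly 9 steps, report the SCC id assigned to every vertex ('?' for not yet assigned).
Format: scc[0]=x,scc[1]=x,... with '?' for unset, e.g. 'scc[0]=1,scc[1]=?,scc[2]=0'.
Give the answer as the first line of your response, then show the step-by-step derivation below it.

scc[0]=0,scc[1]=2,scc[2]=7,scc[3]=3,scc[4]=5,scc[5]=4,scc[6]=7,scc[7]=6,scc[8]=1

step 1: low=(low[0]=0,low[1]=?,low[2]=?,low[3]=?,low[4]=?,low[5]=?,low[6]=?,low[7]=?,low[8]=?); scc=(scc[0]=0,scc[1]=?,scc[2]=?,scc[3]=?,scc[4]=?,scc[5]=?,scc[6]=?,scc[7]=?,scc[8]=?)
step 2: low=(low[0]=0,low[1]=1,low[2]=?,low[3]=?,low[4]=?,low[5]=?,low[6]=?,low[7]=?,low[8]=2); scc=(scc[0]=0,scc[1]=?,scc[2]=?,scc[3]=?,scc[4]=?,scc[5]=?,scc[6]=?,scc[7]=?,scc[8]=1)
step 3: low=(low[0]=0,low[1]=1,low[2]=?,low[3]=?,low[4]=?,low[5]=?,low[6]=?,low[7]=?,low[8]=2); scc=(scc[0]=0,scc[1]=2,scc[2]=?,scc[3]=?,scc[4]=?,scc[5]=?,scc[6]=?,scc[7]=?,scc[8]=1)
step 4: low=(low[0]=0,low[1]=1,low[2]=3,low[3]=6,low[4]=4,low[5]=5,low[6]=?,low[7]=?,low[8]=2); scc=(scc[0]=0,scc[1]=2,scc[2]=?,scc[3]=3,scc[4]=?,scc[5]=?,scc[6]=?,scc[7]=?,scc[8]=1)
step 5: low=(low[0]=0,low[1]=1,low[2]=3,low[3]=6,low[4]=4,low[5]=5,low[6]=?,low[7]=?,low[8]=2); scc=(scc[0]=0,scc[1]=2,scc[2]=?,scc[3]=3,scc[4]=?,scc[5]=4,scc[6]=?,scc[7]=?,scc[8]=1)
step 6: low=(low[0]=0,low[1]=1,low[2]=3,low[3]=6,low[4]=4,low[5]=5,low[6]=?,low[7]=?,low[8]=2); scc=(scc[0]=0,scc[1]=2,scc[2]=?,scc[3]=3,scc[4]=5,scc[5]=4,scc[6]=?,scc[7]=?,scc[8]=1)
step 7: low=(low[0]=0,low[1]=1,low[2]=3,low[3]=6,low[4]=4,low[5]=5,low[6]=3,low[7]=8,low[8]=2); scc=(scc[0]=0,scc[1]=2,scc[2]=?,scc[3]=3,scc[4]=5,scc[5]=4,scc[6]=?,scc[7]=6,scc[8]=1)
step 8: low=(low[0]=0,low[1]=1,low[2]=3,low[3]=6,low[4]=4,low[5]=5,low[6]=3,low[7]=8,low[8]=2); scc=(scc[0]=0,scc[1]=2,scc[2]=?,scc[3]=3,scc[4]=5,scc[5]=4,scc[6]=?,scc[7]=6,scc[8]=1)
step 9: low=(low[0]=0,low[1]=1,low[2]=3,low[3]=6,low[4]=4,low[5]=5,low[6]=3,low[7]=8,low[8]=2); scc=(scc[0]=0,scc[1]=2,scc[2]=7,scc[3]=3,scc[4]=5,scc[5]=4,scc[6]=7,scc[7]=6,scc[8]=1)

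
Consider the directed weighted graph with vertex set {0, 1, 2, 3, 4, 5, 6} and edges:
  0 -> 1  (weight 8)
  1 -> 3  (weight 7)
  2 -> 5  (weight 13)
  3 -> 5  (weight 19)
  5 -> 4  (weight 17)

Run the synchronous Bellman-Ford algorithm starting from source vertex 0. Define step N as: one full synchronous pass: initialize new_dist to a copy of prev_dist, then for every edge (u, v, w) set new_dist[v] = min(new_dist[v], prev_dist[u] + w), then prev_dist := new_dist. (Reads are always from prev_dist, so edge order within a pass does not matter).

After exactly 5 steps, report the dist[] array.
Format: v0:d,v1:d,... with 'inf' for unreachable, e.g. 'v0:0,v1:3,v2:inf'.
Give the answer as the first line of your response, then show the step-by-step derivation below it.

v0:0,v1:8,v2:inf,v3:15,v4:51,v5:34,v6:inf

step 1: dist = v0:0,v1:8,v2:inf,v3:inf,v4:inf,v5:inf,v6:inf
step 2: dist = v0:0,v1:8,v2:inf,v3:15,v4:inf,v5:inf,v6:inf
step 3: dist = v0:0,v1:8,v2:inf,v3:15,v4:inf,v5:34,v6:inf
step 4: dist = v0:0,v1:8,v2:inf,v3:15,v4:51,v5:34,v6:inf
step 5: dist = v0:0,v1:8,v2:inf,v3:15,v4:51,v5:34,v6:inf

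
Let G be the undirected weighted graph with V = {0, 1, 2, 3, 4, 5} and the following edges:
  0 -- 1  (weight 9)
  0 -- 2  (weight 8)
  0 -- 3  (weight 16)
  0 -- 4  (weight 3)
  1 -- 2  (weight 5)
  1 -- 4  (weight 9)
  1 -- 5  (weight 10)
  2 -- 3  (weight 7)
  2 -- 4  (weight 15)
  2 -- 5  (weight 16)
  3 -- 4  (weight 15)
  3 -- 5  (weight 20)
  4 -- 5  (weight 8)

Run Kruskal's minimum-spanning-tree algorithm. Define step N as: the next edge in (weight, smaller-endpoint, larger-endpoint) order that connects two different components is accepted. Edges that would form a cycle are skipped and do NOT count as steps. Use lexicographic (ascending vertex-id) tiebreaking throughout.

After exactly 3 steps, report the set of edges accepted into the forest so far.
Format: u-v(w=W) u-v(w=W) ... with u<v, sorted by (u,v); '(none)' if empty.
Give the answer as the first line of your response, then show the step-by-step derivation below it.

0-4(w=3) 1-2(w=5) 2-3(w=7)

step 1: add edge 0-4 (w=3); MST = {0-4(w=3)}
step 2: add edge 1-2 (w=5); MST = {0-4(w=3) 1-2(w=5)}
step 3: add edge 2-3 (w=7); MST = {0-4(w=3) 1-2(w=5) 2-3(w=7)}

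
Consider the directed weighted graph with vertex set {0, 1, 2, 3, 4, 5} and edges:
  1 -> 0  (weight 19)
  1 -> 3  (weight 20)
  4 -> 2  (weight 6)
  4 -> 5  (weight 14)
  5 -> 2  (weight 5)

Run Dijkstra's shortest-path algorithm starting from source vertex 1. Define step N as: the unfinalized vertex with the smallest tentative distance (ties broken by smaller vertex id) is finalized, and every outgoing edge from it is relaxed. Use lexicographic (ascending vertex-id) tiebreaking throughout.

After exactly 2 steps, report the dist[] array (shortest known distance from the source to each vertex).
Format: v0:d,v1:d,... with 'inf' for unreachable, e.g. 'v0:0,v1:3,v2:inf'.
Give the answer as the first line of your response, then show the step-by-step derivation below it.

v0:19,v1:0,v2:inf,v3:20,v4:inf,v5:inf

step 1: dist = v0:19,v1:0,v2:inf,v3:20,v4:inf,v5:inf
step 2: dist = v0:19,v1:0,v2:inf,v3:20,v4:inf,v5:inf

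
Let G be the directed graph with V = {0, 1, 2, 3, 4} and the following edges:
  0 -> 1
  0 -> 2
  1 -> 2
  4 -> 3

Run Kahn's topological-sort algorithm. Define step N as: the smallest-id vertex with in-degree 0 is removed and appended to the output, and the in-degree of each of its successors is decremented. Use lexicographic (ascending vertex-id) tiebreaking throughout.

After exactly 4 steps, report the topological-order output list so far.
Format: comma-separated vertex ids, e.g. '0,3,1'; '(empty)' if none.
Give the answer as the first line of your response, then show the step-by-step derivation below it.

0,1,2,4

step 1: output 0; order=[0]; indeg=(0,0,1,1,0)
step 2: output 1; order=[0,1]; indeg=(0,0,0,1,0)
step 3: output 2; order=[0,1,2]; indeg=(0,0,0,1,0)
step 4: output 4; order=[0,1,2,4]; indeg=(0,0,0,0,0)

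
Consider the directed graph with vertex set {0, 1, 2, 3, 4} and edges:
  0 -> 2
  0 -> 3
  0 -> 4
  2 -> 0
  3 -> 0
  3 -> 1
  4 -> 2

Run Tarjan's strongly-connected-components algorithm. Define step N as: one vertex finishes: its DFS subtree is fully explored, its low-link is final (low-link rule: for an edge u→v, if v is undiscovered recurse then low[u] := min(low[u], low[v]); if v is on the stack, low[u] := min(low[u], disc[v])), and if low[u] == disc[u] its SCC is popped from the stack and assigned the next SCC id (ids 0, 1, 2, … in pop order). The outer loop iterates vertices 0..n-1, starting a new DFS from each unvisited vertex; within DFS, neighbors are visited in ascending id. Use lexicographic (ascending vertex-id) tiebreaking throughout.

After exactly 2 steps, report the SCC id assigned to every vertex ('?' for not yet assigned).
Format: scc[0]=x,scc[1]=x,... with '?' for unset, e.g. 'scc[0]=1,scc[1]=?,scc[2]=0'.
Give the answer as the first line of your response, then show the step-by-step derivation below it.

scc[0]=?,scc[1]=0,scc[2]=?,scc[3]=?,scc[4]=?

step 1: low=(low[0]=0,low[1]=?,low[2]=0,low[3]=?,low[4]=?); scc=(scc[0]=?,scc[1]=?,scc[2]=?,scc[3]=?,scc[4]=?)
step 2: low=(low[0]=0,low[1]=3,low[2]=0,low[3]=0,low[4]=?); scc=(scc[0]=?,scc[1]=0,scc[2]=?,scc[3]=?,scc[4]=?)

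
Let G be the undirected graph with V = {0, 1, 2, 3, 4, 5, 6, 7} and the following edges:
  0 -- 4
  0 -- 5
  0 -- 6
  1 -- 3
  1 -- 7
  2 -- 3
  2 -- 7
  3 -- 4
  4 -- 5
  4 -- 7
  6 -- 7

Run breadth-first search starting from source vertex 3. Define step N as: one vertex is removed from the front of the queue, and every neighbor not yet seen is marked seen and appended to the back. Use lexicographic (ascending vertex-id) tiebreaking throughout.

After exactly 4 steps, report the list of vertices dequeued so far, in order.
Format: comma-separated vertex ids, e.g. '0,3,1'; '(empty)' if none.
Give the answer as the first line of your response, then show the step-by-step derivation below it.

3,1,2,4

step 1: dequeue 3; queue=[1,2,4]; order=3
step 2: dequeue 1; queue=[2,4,7]; order=3,1
step 3: dequeue 2; queue=[4,7]; order=3,1,2
step 4: dequeue 4; queue=[7,0,5]; order=3,1,2,4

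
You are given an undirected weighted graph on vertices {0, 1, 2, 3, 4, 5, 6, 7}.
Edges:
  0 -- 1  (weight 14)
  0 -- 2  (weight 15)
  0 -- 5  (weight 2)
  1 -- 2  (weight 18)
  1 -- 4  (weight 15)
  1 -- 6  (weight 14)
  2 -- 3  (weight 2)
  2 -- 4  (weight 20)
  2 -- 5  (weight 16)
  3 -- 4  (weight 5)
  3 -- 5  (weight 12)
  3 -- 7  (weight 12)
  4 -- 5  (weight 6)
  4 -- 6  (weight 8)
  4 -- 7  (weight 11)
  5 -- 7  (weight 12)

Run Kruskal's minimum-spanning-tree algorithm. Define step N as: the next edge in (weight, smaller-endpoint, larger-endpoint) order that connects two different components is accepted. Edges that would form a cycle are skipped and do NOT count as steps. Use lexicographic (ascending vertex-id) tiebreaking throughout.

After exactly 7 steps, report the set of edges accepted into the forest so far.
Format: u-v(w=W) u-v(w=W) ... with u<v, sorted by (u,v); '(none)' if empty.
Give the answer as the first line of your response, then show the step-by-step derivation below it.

0-1(w=14) 0-5(w=2) 2-3(w=2) 3-4(w=5) 4-5(w=6) 4-6(w=8) 4-7(w=11)

step 1: add edge 0-5 (w=2); MST = {0-5(w=2)}
step 2: add edge 2-3 (w=2); MST = {0-5(w=2) 2-3(w=2)}
step 3: add edge 3-4 (w=5); MST = {0-5(w=2) 2-3(w=2) 3-4(w=5)}
step 4: add edge 4-5 (w=6); MST = {0-5(w=2) 2-3(w=2) 3-4(w=5) 4-5(w=6)}
step 5: add edge 4-6 (w=8); MST = {0-5(w=2) 2-3(w=2) 3-4(w=5) 4-5(w=6) 4-6(w=8)}
step 6: add edge 4-7 (w=11); MST = {0-5(w=2) 2-3(w=2) 3-4(w=5) 4-5(w=6) 4-6(w=8) 4-7(w=11)}
step 7: add edge 0-1 (w=14); MST = {0-1(w=14) 0-5(w=2) 2-3(w=2) 3-4(w=5) 4-5(w=6) 4-6(w=8) 4-7(w=11)}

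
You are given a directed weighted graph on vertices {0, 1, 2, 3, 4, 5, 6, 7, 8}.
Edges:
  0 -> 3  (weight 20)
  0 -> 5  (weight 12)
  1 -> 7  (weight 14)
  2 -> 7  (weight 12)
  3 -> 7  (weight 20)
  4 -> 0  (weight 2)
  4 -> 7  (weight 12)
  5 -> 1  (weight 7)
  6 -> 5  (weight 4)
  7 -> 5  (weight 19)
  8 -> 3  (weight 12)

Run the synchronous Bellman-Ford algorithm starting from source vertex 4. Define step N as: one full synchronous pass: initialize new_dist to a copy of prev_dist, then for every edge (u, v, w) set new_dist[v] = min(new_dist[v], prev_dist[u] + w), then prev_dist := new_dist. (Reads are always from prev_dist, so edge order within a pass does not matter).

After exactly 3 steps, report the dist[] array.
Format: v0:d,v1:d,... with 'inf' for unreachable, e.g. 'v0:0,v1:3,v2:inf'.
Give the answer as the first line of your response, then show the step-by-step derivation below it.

v0:2,v1:21,v2:inf,v3:22,v4:0,v5:14,v6:inf,v7:12,v8:inf

step 1: dist = v0:2,v1:inf,v2:inf,v3:inf,v4:0,v5:inf,v6:inf,v7:12,v8:inf
step 2: dist = v0:2,v1:inf,v2:inf,v3:22,v4:0,v5:14,v6:inf,v7:12,v8:inf
step 3: dist = v0:2,v1:21,v2:inf,v3:22,v4:0,v5:14,v6:inf,v7:12,v8:inf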